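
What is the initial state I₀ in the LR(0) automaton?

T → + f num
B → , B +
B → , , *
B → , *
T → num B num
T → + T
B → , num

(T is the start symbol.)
First, augment the grammar with T' → T
I₀ = CLOSURE({ [T' → . T] }):
  [T' → . T] has the dot before T: add [T → . + f num], [T → . num B num], [T → . + T]
No further items can be added.

I₀ = { [T → . + T], [T → . + f num], [T → . num B num], [T' → . T] }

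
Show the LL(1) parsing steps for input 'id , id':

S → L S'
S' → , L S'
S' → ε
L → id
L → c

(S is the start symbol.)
LL(1) parsing maintains a stack (initially the start symbol over $) and the input. At each step: if the stack top is a terminal, match it against the current input token; if it is a non-terminal N, replace it with the RHS of M[N, lookahead] (the unique production whose predict set contains the lookahead).

Stack is shown with the top on the left.

Stack     Input      Action
---------------------------
S $       id , id $  output S → L S'
L S' $    id , id $  output L → id
id S' $   id , id $  match 'id'
S' $      , id $     output S' → , L S'
, L S' $  , id $     match ','
L S' $    id $       output L → id
id S' $   id $       match 'id'
S' $      $          output S' → ε
$         $          accept

The string is accepted.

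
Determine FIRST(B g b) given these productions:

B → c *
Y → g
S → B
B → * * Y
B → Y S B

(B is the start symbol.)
FIRST sets of the non-terminals involved (from the grammar, by fixed-point iteration):
  FIRST(B) = { '*', 'c', 'g' }

To compute FIRST(B g b), process the symbols left to right:
Symbol B is a non-terminal. Add FIRST(B) \ {ε} = { '*', 'c', 'g' }
B is not nullable (ε ∉ FIRST(B)), so stop here.
FIRST(B g b) = { '*', 'c', 'g' }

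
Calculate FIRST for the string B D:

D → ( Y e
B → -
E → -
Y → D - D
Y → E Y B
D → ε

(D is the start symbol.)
FIRST sets of the non-terminals involved (from the grammar, by fixed-point iteration):
  FIRST(B) = { '-' }

To compute FIRST(B D), process the symbols left to right:
Symbol B is a non-terminal. Add FIRST(B) \ {ε} = { '-' }
B is not nullable (ε ∉ FIRST(B)), so stop here.
FIRST(B D) = { '-' }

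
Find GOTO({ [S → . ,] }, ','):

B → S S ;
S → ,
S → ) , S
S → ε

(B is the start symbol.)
{ [S → , .] }

GOTO(I, ',') = CLOSURE({ [A → αX.β] : [A → α.Xβ] ∈ I, X = ',' })

Items with dot before ',', with the dot advanced:
  [S → . ,] → [S → , .]
Closure adds nothing (no advanced item has the dot before a non-terminal).

GOTO = { [S → , .] }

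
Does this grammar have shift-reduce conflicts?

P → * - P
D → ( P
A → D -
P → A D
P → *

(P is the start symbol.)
A shift-reduce conflict occurs when an LR(0) state has both:
  - a complete (reduce) item [A → α .] (dot at the end), and
  - a shift item [B → β . c γ] (dot before a terminal).

Augment with P' → P and build the canonical LR(0) collection (I0 = CLOSURE({[P' → . P]}), then GOTO on every symbol after a dot until no new states appear). It has 11 states:
  I0: { [A → . D -], [D → . ( P], [P → . * - P], [P → . *], [P → . A D], [P' → . P] }  — shift
  I1: { [A → . D -], [D → ( . P], [D → . ( P], [P → . * - P], [P → . *], [P → . A D] }  — shift
  I2: { [P → * . - P], [P → * .] }  — shift, reduce
  I3: { [D → . ( P], [P → A . D] }  — shift
  I4: { [A → D . -] }  — shift
  I5: { [P' → P .] }  — accept
  I6: { [A → D - .] }  — reduce
  I7: { [P → A D .] }  — reduce
  I8: { [A → . D -], [D → . ( P], [P → * - . P], [P → . * - P], [P → . *], [P → . A D] }  — shift
  I9: { [P → * - P .] }  — reduce
  I10: { [D → ( P .] }  — reduce

I2 contains reduce item [P → * .] and shift item [P → * . - P] — shift-reduce conflict.

Answer: Yes — I2: [P → * .] vs [P → * . - P]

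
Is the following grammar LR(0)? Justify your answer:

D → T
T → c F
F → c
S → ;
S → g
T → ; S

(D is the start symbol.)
Augment with D' → D and build the canonical LR(0) collection (I0 = CLOSURE({[D' → . D]}), then GOTO on every symbol after a dot until no new states appear). It has 10 states:
  I0: { [D → . T], [D' → . D], [T → . ; S], [T → . c F] }  — shift
  I1: { [S → . ;], [S → . g], [T → ; . S] }  — shift
  I2: { [D' → D .] }  — accept
  I3: { [D → T .] }  — reduce
  I4: { [F → . c], [T → c . F] }  — shift
  I5: { [T → c F .] }  — reduce
  I6: { [F → c .] }  — reduce
  I7: { [S → ; .] }  — reduce
  I8: { [T → ; S .] }  — reduce
  I9: { [S → g .] }  — reduce

Every state is either a pure shift/goto state or contains exactly one complete item and nothing to shift — no conflicts. The grammar is LR(0).

Answer: Yes, the grammar is LR(0)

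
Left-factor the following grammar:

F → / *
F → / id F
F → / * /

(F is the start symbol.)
F → / F'
F' → * F''
F'' → ε
F'' → /
F' → id F

Left-factoring transforms A → αβ₁ | αβ₂ into A → αA' and A' → β₁ | β₂
(α is the longest common prefix among the alternatives). Repeat until
no nonterminal has two alternatives with a common prefix.

Round 1: F has alternatives sharing prefix '/'. Introduce F': F → / F'
  Add: F' → *
  Add: F' → id F
  Add: F' → * /

Round 2: F' has alternatives sharing prefix '*'. Introduce F'': F' → * F''
  Add: F'' → ε
  Add: F'' → /

No remaining common prefixes — done.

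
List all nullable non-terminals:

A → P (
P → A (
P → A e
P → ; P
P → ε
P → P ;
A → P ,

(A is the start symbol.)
A non-terminal is nullable if it can derive ε (the empty string): either it has an ε-production, or it has a production whose right-hand side consists entirely of nullable non-terminals.

ε-productions: P → ε
So P is immediately nullable.
No further non-terminal can be added: every production for the remaining non-terminals contains a terminal or a non-nullable non-terminal.
Nullable = { 'P' }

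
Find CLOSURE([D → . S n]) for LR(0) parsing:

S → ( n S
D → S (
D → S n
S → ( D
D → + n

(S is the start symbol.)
To compute CLOSURE, for each item [A → α.Bβ] where B is a non-terminal, add [B → .γ] for all productions B → γ; repeat for the newly added items until nothing changes.

Start with: [D → . S n]
  [D → . S n] has the dot before S: add [S → . ( n S], [S → . ( D]
No further items can be added.

CLOSURE = { [D → . S n], [S → . ( D], [S → . ( n S] }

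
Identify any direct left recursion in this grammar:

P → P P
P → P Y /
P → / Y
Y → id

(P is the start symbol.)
Yes, P is left-recursive

P → P P: LEFT RECURSIVE (starts with P)
P → P Y /: LEFT RECURSIVE (starts with P)
P → / Y: starts with '/'
Y → id: starts with id

The grammar has direct left recursion on: P.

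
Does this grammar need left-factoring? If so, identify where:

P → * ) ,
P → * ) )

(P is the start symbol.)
Left-factoring is needed when two productions for the same non-terminal
share a common prefix on the right-hand side.

Productions for P:
  P → * ) ,
  P → * ) )

Found common prefix '* )' in productions for P

Answer: Yes, P has productions with common prefix '* )'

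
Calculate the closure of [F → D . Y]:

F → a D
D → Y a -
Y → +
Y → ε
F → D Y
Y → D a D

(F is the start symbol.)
Start with: [F → D . Y]
  [F → D . Y] has the dot before Y: add [Y → . +], [Y → .], [Y → . D a D]
  [Y → . D a D] has the dot before D: add [D → . Y a -]
No further items can be added.

CLOSURE = { [D → . Y a -], [F → D . Y], [Y → . +], [Y → . D a D], [Y → .] }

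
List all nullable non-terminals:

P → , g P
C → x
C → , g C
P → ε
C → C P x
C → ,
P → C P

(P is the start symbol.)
{ 'P' }

ε-productions: P → ε
So P is immediately nullable.
No further non-terminal can be added: every production for the remaining non-terminals contains a terminal or a non-nullable non-terminal.
Nullable = { 'P' }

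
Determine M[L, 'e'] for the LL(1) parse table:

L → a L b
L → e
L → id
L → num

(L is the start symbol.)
L → e

To find M[L, 'e'], we find productions for L where 'e' is in the predict set (PREDICT(N → α) = (FIRST(α) \ {ε}) ∪ (FOLLOW(N) if α ⇒* ε)).

L → a L b: PREDICT = { 'a' }
L → e: PREDICT = { 'e' }
  'e' is in predict set, so this production goes in M[L, 'e']
L → id: PREDICT = { 'id' }
L → num: PREDICT = { 'num' }

M[L, 'e'] = L → e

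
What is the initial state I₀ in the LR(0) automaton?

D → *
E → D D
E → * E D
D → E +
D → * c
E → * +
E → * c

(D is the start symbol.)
{ [D → . * c], [D → . *], [D → . E +], [D' → . D], [E → . * +], [E → . * E D], [E → . * c], [E → . D D] }

First, augment the grammar with D' → D
I₀ = CLOSURE({ [D' → . D] }):
  [D' → . D] has the dot before D: add [D → . *], [D → . E +], [D → . * c]
  [D → . E +] has the dot before E: add [E → . D D], [E → . * E D], [E → . * +], [E → . * c]
No further items can be added.

I₀ = { [D → . * c], [D → . *], [D → . E +], [D' → . D], [E → . * +], [E → . * E D], [E → . * c], [E → . D D] }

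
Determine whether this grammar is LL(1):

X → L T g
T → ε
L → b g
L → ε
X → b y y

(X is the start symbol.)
No. Predict set conflict for X: { 'b' }

A grammar is LL(1) if for each non-terminal N with multiple productions, the predict sets of those productions are pairwise disjoint, where PREDICT(N → α) = (FIRST(α) \ {ε}) ∪ (FOLLOW(N) if α ⇒* ε).

Relevant sets:
  FIRST(L) = { 'b', ε }
  FIRST(T) = { ε }
  FOLLOW(L) = { 'g' }

For X:
  PREDICT(X → L T g) = { 'b', 'g' }
  PREDICT(X → b y y) = { 'b' }
For L:
  PREDICT(L → b g) = { 'b' }
  PREDICT(L → ε) = { 'g' }
T has a single production, so nothing to check there.

Conflict found: Predict set conflict for X: { 'b' }
The grammar is NOT LL(1).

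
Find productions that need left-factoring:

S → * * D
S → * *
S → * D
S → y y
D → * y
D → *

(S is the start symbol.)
Left-factoring is needed when two productions for the same non-terminal
share a common prefix on the right-hand side.

Productions for S:
  S → * * D
  S → * *
  S → * D
  S → y y
Productions for D:
  D → * y
  D → *

Found common prefix '*' in productions for S
Found common prefix '*' in productions for D

Answer: Yes, S has productions with common prefix '*'; D has productions with common prefix '*'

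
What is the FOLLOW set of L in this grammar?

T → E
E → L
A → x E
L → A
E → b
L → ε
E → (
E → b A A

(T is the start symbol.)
{ $, 'x' }

In E → L: L is at the end, add FOLLOW(E)

The FOLLOW sets referred to above (computed the same way, to a fixed point):
  FOLLOW(E) = { $, 'x' }

Taking the union: FOLLOW(L) = { $, 'x' }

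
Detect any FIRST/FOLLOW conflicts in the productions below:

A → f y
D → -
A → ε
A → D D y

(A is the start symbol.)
Nullable non-terminals: A.
FIRST sets used below: FIRST(D) = { '-' }

A: nullable alternative(s) A → ε; FOLLOW(A) = { $ }
  A → f y: FIRST \ {ε} = { 'f' } — disjoint from FOLLOW(A)
  A → ε: FIRST \ {ε} = { } — this is the only nullable alternative, skip
  A → D D y: FIRST \ {ε} = { '-' } — disjoint from FOLLOW(A)

D has no nullable alternative, so no FIRST/FOLLOW check is needed there.

No FIRST/FOLLOW conflicts found.

Answer: No FIRST/FOLLOW conflicts.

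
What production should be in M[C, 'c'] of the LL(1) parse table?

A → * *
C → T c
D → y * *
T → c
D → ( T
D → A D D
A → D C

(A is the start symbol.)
To find M[C, 'c'], we find productions for C where 'c' is in the predict set (PREDICT(N → α) = (FIRST(α) \ {ε}) ∪ (FOLLOW(N) if α ⇒* ε)).

Relevant sets:
  FIRST(T) = { 'c' }

C → T c: PREDICT = { 'c' }
  'c' is in predict set, so this production goes in M[C, 'c']

M[C, 'c'] = C → T c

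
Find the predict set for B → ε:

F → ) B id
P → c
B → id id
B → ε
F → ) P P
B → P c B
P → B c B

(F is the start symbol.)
PREDICT(B → ε) = (FIRST(RHS) \ {ε}) ∪ (FOLLOW(B) if ε ∈ FIRST(RHS), i.e. RHS ⇒* ε)
The right-hand side is ε (FIRST(ε) = { ε }), so the predict set is FOLLOW(B) = { $, 'c', 'id' }
PREDICT(B → ε) = { $, 'c', 'id' }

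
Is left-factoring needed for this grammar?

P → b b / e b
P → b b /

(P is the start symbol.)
Left-factoring is needed when two productions for the same non-terminal
share a common prefix on the right-hand side.

Productions for P:
  P → b b / e b
  P → b b /

Found common prefix 'b b /' in productions for P

Answer: Yes, P has productions with common prefix 'b b /'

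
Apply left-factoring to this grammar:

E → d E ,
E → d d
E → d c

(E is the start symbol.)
Left-factoring transforms A → αβ₁ | αβ₂ into A → αA' and A' → β₁ | β₂
(α is the longest common prefix among the alternatives). Repeat until
no nonterminal has two alternatives with a common prefix.

Round 1: E has alternatives sharing prefix 'd'. Introduce E': E → d E'
  Add: E' → E ,
  Add: E' → d
  Add: E' → c

No remaining common prefixes — done.

Resulting grammar:
E → d E'
E' → E ,
E' → d
E' → c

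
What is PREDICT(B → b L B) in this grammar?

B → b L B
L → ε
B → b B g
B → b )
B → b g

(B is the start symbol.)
PREDICT(B → b L B) = (FIRST(RHS) \ {ε}) ∪ (FOLLOW(B) if ε ∈ FIRST(RHS), i.e. RHS ⇒* ε)
FIRST(b L B) = { 'b' }
ε ∉ FIRST(b L B), so FOLLOW(B) is not added.
PREDICT(B → b L B) = { 'b' }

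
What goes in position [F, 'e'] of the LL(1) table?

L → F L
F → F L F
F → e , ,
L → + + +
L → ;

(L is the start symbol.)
To find M[F, 'e'], we find productions for F where 'e' is in the predict set (PREDICT(N → α) = (FIRST(α) \ {ε}) ∪ (FOLLOW(N) if α ⇒* ε)).

Relevant sets:
  FIRST(F) = { 'e' }

F → F L F: PREDICT = { 'e' }
  'e' is in predict set, so this production goes in M[F, 'e']
F → e , ,: PREDICT = { 'e' }
  'e' is in predict set, so this production goes in M[F, 'e']

M[F, 'e'] = F → F L F, F → e , ,  (a multiply-defined cell — the grammar is not LL(1))

Answer: F → F L F, F → e , ,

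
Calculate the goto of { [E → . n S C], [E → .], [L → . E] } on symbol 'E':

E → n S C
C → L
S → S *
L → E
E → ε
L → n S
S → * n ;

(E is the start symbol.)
{ [L → E .] }

GOTO(I, 'E') = CLOSURE({ [A → αX.β] : [A → α.Xβ] ∈ I, X = 'E' })

Items with dot before 'E', with the dot advanced:
  [L → . E] → [L → E .]
Closure adds nothing (no advanced item has the dot before a non-terminal).

GOTO = { [L → E .] }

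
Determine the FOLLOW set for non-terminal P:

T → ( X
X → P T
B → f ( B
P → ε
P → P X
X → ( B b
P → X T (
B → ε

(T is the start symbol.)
In X → P T: P is followed by T, add FIRST(T) \ {ε} = { '(' }
In P → P X: P is followed by X, add FIRST(X) \ {ε} = { '(' }

Taking the union: FOLLOW(P) = { '(' }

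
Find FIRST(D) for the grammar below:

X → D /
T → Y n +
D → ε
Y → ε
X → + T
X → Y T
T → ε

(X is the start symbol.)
{ ε }

To compute FIRST(D), examine every production with D on the left-hand side, reading each right-hand side left to right until a non-nullable symbol is reached.

From D → ε:
  - ε-production, so ε ∈ FIRST(D)

Collecting: FIRST(D) = { ε }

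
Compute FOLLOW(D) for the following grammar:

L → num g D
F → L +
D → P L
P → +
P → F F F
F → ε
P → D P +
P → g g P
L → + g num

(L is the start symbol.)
To compute FOLLOW(D), find every occurrence of D on a right-hand side N → α D β: add FIRST(β) \ {ε}, and if β is empty or nullable also add FOLLOW(N). Iterate to a fixed point.

In L → num g D: D is at the end, add FOLLOW(L)
In P → D P +: D is followed by P '+', add FIRST(P '+') \ {ε} = { '+', 'g', 'num' }

The FOLLOW sets referred to above (computed the same way, to a fixed point):
  FOLLOW(L) = { $, '+', 'g', 'num' }

Taking the union: FOLLOW(D) = { $, '+', 'g', 'num' }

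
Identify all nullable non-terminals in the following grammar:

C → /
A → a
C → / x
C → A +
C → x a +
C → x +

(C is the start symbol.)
None

There are no ε-productions, so no non-terminal can derive ε.
No non-terminals are nullable.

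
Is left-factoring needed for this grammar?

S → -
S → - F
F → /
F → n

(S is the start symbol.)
Yes, S has productions with common prefix '-'

Left-factoring is needed when two productions for the same non-terminal
share a common prefix on the right-hand side.

Productions for S:
  S → -
  S → - F
Productions for F:
  F → /
  F → n

Found common prefix '-' in productions for S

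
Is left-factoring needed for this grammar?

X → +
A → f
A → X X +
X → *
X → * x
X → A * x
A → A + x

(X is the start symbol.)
Left-factoring is needed when two productions for the same non-terminal
share a common prefix on the right-hand side.

Productions for X:
  X → +
  X → *
  X → * x
  X → A * x
Productions for A:
  A → f
  A → X X +
  A → A + x

Found common prefix '*' in productions for X

Answer: Yes, X has productions with common prefix '*'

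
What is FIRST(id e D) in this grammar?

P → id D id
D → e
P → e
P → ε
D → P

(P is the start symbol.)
{ 'id' }

To compute FIRST(id e D), process the symbols left to right:
Symbol id is a terminal. Add 'id' and stop.
FIRST(id e D) = { 'id' }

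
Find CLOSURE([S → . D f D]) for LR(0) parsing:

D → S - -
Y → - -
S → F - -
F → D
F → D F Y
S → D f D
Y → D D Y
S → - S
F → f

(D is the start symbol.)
To compute CLOSURE, for each item [A → α.Bβ] where B is a non-terminal, add [B → .γ] for all productions B → γ; repeat for the newly added items until nothing changes.

Start with: [S → . D f D]
  [S → . D f D] has the dot before D: add [D → . S - -]
  [D → . S - -] has the dot before S: add [S → . F - -], [S → . - S]
  [S → . F - -] has the dot before F: add [F → . D], [F → . D F Y], [F → . f]
No further items can be added.

CLOSURE = { [D → . S - -], [F → . D F Y], [F → . D], [F → . f], [S → . - S], [S → . D f D], [S → . F - -] }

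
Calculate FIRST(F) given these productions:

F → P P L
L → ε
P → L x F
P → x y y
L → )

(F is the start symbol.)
FIRST sets of the other non-terminals involved (by the same procedure, iterated to a fixed point):
  FIRST(P) = { ')', 'x' }

From F → P P L:
  - P is a non-terminal: add FIRST(P) \ {ε} = { ')', 'x' }
    P is not nullable, so stop

Collecting: FIRST(F) = { ')', 'x' }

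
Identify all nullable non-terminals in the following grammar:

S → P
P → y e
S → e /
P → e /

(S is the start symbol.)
There are no ε-productions, so no non-terminal can derive ε.
No non-terminals are nullable.

Answer: None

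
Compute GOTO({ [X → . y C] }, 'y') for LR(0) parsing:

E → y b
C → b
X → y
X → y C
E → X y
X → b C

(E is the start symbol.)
{ [C → . b], [X → y . C] }

GOTO(I, 'y') = CLOSURE({ [A → αX.β] : [A → α.Xβ] ∈ I, X = 'y' })

Items with dot before 'y', with the dot advanced:
  [X → . y C] → [X → y . C]
Closure of the advanced items:
  [X → y . C] has the dot before C: add [C → . b]

GOTO = { [C → . b], [X → y . C] }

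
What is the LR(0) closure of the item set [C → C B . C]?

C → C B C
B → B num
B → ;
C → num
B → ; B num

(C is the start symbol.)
{ [C → . C B C], [C → . num], [C → C B . C] }

Start with: [C → C B . C]
  [C → C B . C] has the dot before C: add [C → . C B C], [C → . num]
No further items can be added.

CLOSURE = { [C → . C B C], [C → . num], [C → C B . C] }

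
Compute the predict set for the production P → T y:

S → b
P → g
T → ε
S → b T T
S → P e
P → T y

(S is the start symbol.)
{ 'y' }

PREDICT(P → T y) = (FIRST(RHS) \ {ε}) ∪ (FOLLOW(P) if ε ∈ FIRST(RHS), i.e. RHS ⇒* ε)
FIRST(T) = { ε }
FIRST(T y) = { 'y' }
ε ∉ FIRST(T y), so FOLLOW(P) is not added.
PREDICT(P → T y) = { 'y' }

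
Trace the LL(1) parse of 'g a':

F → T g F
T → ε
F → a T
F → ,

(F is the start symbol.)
LL(1) parsing maintains a stack (initially the start symbol over $) and the input. At each step: if the stack top is a terminal, match it against the current input token; if it is a non-terminal N, replace it with the RHS of M[N, lookahead] (the unique production whose predict set contains the lookahead).

Stack is shown with the top on the left.

Stack    Input  Action
----------------------
F $      g a $  output F → T g F
T g F $  g a $  output T → ε
g F $    g a $  match 'g'
F $      a $    output F → a T
a T $    a $    match 'a'
T $      $      output T → ε
$        $      accept

The string is accepted.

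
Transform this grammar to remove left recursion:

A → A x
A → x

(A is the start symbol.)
A is directly left-recursive. The standard transformation for
  A → A α₁ | ... | A α_m | β₁ | ... | β_n
is
  A  → β₁ A' | ... | β_n A'
  A' → α₁ A' | ... | α_m A' | ε

A → x becomes A → x A'
A → A x becomes A' → x A'
Add A' → ε

Resulting grammar:
A → x A'
A' → x A'
A' → ε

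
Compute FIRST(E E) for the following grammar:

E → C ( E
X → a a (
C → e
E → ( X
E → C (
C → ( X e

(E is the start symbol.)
FIRST sets of the non-terminals involved (from the grammar, by fixed-point iteration):
  FIRST(E) = { '(', 'e' }

To compute FIRST(E E), process the symbols left to right:
Symbol E is a non-terminal. Add FIRST(E) \ {ε} = { '(', 'e' }
E is not nullable (ε ∉ FIRST(E)), so stop here.
FIRST(E E) = { '(', 'e' }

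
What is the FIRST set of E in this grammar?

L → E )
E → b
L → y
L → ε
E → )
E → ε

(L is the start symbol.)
To compute FIRST(E), examine every production with E on the left-hand side, reading each right-hand side left to right until a non-nullable symbol is reached.

From E → b:
  - b is a terminal: add 'b' and stop
From E → ):
  - ')' is a terminal: add ')' and stop
From E → ε:
  - ε-production, so ε ∈ FIRST(E)

Collecting: FIRST(E) = { ')', 'b', ε }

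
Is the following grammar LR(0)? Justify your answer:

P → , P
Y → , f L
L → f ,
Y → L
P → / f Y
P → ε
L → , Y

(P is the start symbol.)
No. Shift-reduce conflict between [P → .] and [P → . , P]

A grammar is LR(0) if no state in the canonical LR(0) collection has:
  - both a shift item (dot before a terminal) and a complete item (shift-reduce conflict), or
  - two or more complete items (reduce-reduce conflict; the accept item [P' → P .] counts as a complete item here).

Augment with P' → P and build the canonical LR(0) collection (I0 = CLOSURE({[P' → . P]}), then GOTO on every symbol after a dot until no new states appear). It has 15 states:
  I0: { [P → . , P], [P → . / f Y], [P → .], [P' → . P] }  — shift, reduce
  I1: { [P → , . P], [P → . , P], [P → . / f Y], [P → .] }  — shift, reduce
  I2: { [P → / . f Y] }  — shift
  I3: { [P' → P .] }  — accept
  I4: { [L → . , Y], [L → . f ,], [P → / f . Y], [Y → . , f L], [Y → . L] }  — shift
  I5: { [L → , . Y], [L → . , Y], [L → . f ,], [Y → , . f L], [Y → . , f L], [Y → . L] }  — shift
  I6: { [Y → L .] }  — reduce
  I7: { [P → / f Y .] }  — reduce
  I8: { [L → f . ,] }  — shift
  I9: { [L → f , .] }  — reduce
  I10: { [L → , Y .] }  — reduce
  I11: { [L → . , Y], [L → . f ,], [L → f . ,], [Y → , f . L] }  — shift
  I12: { [L → , . Y], [L → . , Y], [L → . f ,], [L → f , .], [Y → . , f L], [Y → . L] }  — shift, reduce
  I13: { [Y → , f L .] }  — reduce
  I14: { [P → , P .] }  — reduce

Conflict in state I0:
  Shift-reduce conflict between [P → .] and [P → . , P]
So the grammar is NOT LR(0).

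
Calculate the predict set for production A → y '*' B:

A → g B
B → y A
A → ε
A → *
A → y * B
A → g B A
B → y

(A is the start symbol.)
{ 'y' }

PREDICT(A → y '*' B) = (FIRST(RHS) \ {ε}) ∪ (FOLLOW(A) if ε ∈ FIRST(RHS), i.e. RHS ⇒* ε)
FIRST(y '*' B) = { 'y' }
ε ∉ FIRST(y '*' B), so FOLLOW(A) is not added.
PREDICT(A → y '*' B) = { 'y' }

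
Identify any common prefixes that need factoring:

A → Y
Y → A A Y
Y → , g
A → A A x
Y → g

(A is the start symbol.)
Left-factoring is needed when two productions for the same non-terminal
share a common prefix on the right-hand side.

Productions for A:
  A → Y
  A → A A x
Productions for Y:
  Y → A A Y
  Y → , g
  Y → g

No common prefixes found.

Answer: No, left-factoring is not needed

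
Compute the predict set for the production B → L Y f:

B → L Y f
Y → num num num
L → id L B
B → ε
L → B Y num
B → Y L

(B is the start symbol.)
{ 'id', 'num' }

PREDICT(B → L Y f) = (FIRST(RHS) \ {ε}) ∪ (FOLLOW(B) if ε ∈ FIRST(RHS), i.e. RHS ⇒* ε)
FIRST(L) = { 'id', 'num' }
FIRST(L Y f) = { 'id', 'num' }
ε ∉ FIRST(L Y f), so FOLLOW(B) is not added.
PREDICT(B → L Y f) = { 'id', 'num' }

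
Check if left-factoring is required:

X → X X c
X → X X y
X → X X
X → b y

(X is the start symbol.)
Yes, X has productions with common prefix 'X X'

Left-factoring is needed when two productions for the same non-terminal
share a common prefix on the right-hand side.

Productions for X:
  X → X X c
  X → X X y
  X → X X
  X → b y

Found common prefix 'X X' in productions for X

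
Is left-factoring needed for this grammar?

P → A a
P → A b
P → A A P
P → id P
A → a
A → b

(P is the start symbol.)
Yes, P has productions with common prefix 'A'

Left-factoring is needed when two productions for the same non-terminal
share a common prefix on the right-hand side.

Productions for P:
  P → A a
  P → A b
  P → A A P
  P → id P
Productions for A:
  A → a
  A → b

Found common prefix 'A' in productions for P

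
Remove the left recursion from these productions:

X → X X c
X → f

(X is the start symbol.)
X → f X'
X' → X c X'
X' → ε

X is directly left-recursive. The standard transformation for
  A → A α₁ | ... | A α_m | β₁ | ... | β_n
is
  A  → β₁ A' | ... | β_n A'
  A' → α₁ A' | ... | α_m A' | ε

X → f becomes X → f X'
X → X X c becomes X' → X c X'
Add X' → ε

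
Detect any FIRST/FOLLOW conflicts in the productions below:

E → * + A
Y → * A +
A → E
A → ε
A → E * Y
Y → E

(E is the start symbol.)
Yes. A → E with FOLLOW(A) on { '*' }; A → E '*' Y with FOLLOW(A) on { '*' }

A FIRST/FOLLOW conflict occurs when a non-terminal N has a nullable alternative N → β (β ⇒* ε) and another alternative N → α with FIRST(α) ∩ FOLLOW(N) ≠ ∅: on such a lookahead the parser cannot decide between expanding α and letting N vanish via β.

Nullable non-terminals: A.
FIRST sets used below: FIRST(E) = { '*' }

A: nullable alternative(s) A → ε; FOLLOW(A) = { $, '*', '+' }
  A → E: FIRST \ {ε} = { '*' } — overlaps FOLLOW(A) on { '*' }: CONFLICT
  A → ε: FIRST \ {ε} = { } — this is the only nullable alternative, skip
  A → E * Y: FIRST \ {ε} = { '*' } — overlaps FOLLOW(A) on { '*' }: CONFLICT

E, Y have no nullable alternative, so no FIRST/FOLLOW check is needed there.

So the grammar has 2 FIRST/FOLLOW conflicts (marked CONFLICT above).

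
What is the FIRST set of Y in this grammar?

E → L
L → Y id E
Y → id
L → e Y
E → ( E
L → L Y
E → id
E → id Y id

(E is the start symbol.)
To compute FIRST(Y), examine every production with Y on the left-hand side, reading each right-hand side left to right until a non-nullable symbol is reached.

From Y → id:
  - id is a terminal: add 'id' and stop

Collecting: FIRST(Y) = { 'id' }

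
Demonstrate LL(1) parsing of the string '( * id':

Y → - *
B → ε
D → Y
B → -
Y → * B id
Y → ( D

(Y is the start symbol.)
Stack is shown with the top on the left.

Stack     Input     Action
--------------------------
Y $       ( * id $  output Y → ( D
( D $     ( * id $  match '('
D $       * id $    output D → Y
Y $       * id $    output Y → * B id
* B id $  * id $    match '*'
B id $    id $      output B → ε
id $      id $      match 'id'
$         $         accept

The string is accepted.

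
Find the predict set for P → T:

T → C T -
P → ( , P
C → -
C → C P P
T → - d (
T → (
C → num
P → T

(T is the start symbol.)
PREDICT(P → T) = (FIRST(RHS) \ {ε}) ∪ (FOLLOW(P) if ε ∈ FIRST(RHS), i.e. RHS ⇒* ε)
FIRST(T) = { '(', '-', 'num' }
FIRST(T) = { '(', '-', 'num' }
ε ∉ FIRST(T), so FOLLOW(P) is not added.
PREDICT(P → T) = { '(', '-', 'num' }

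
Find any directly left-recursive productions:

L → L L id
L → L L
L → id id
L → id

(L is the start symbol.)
Yes, L is left-recursive

L → L L id: LEFT RECURSIVE (starts with L)
L → L L: LEFT RECURSIVE (starts with L)
L → id id: starts with id
L → id: starts with id

The grammar has direct left recursion on: L.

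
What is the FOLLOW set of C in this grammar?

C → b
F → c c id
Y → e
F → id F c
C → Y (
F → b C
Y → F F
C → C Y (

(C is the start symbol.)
{ $, '(', 'b', 'c', 'e', 'id' }

To compute FOLLOW(C), find every occurrence of C on a right-hand side N → α C β: add FIRST(β) \ {ε}, and if β is empty or nullable also add FOLLOW(N). Iterate to a fixed point.

C is the start symbol, so $ ∈ FOLLOW(C).
In F → b C: C is at the end, add FOLLOW(F)
In C → C Y (: C is followed by Y '(', add FIRST(Y '(') \ {ε} = { 'b', 'c', 'e', 'id' }

The FOLLOW sets referred to above (computed the same way, to a fixed point):
  FOLLOW(F) = { '(', 'b', 'c', 'id' }

Taking the union: FOLLOW(C) = { $, '(', 'b', 'c', 'e', 'id' }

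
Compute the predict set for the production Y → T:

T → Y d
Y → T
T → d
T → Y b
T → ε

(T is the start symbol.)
PREDICT(Y → T) = (FIRST(RHS) \ {ε}) ∪ (FOLLOW(Y) if ε ∈ FIRST(RHS), i.e. RHS ⇒* ε)
FIRST(T) = { 'b', 'd', ε }
FIRST(T) = { 'b', 'd', ε }
ε ∈ FIRST(T) (the right-hand side is nullable), so add FOLLOW(Y) = { 'b', 'd' }
PREDICT(Y → T) = { 'b', 'd' }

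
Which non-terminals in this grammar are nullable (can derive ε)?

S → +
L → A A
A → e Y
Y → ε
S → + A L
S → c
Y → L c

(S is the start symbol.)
ε-productions: Y → ε
So Y is immediately nullable.
No further non-terminal can be added: every production for the remaining non-terminals contains a terminal or a non-nullable non-terminal.
Nullable = { 'Y' }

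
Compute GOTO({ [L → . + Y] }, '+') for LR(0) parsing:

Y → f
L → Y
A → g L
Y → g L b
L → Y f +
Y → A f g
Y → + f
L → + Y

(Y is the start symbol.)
{ [A → . g L], [L → + . Y], [Y → . + f], [Y → . A f g], [Y → . f], [Y → . g L b] }

GOTO(I, '+') = CLOSURE({ [A → αX.β] : [A → α.Xβ] ∈ I, X = '+' })

Items with dot before '+', with the dot advanced:
  [L → . + Y] → [L → + . Y]
Closure of the advanced items:
  [L → + . Y] has the dot before Y: add [Y → . f], [Y → . g L b], [Y → . A f g], [Y → . + f]
  [Y → . A f g] has the dot before A: add [A → . g L]

GOTO = { [A → . g L], [L → + . Y], [Y → . + f], [Y → . A f g], [Y → . f], [Y → . g L b] }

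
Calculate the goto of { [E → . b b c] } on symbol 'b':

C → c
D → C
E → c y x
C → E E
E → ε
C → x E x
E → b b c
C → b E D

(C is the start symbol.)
GOTO(I, 'b') = CLOSURE({ [A → αX.β] : [A → α.Xβ] ∈ I, X = 'b' })

Items with dot before 'b', with the dot advanced:
  [E → . b b c] → [E → b . b c]
Closure adds nothing (no advanced item has the dot before a non-terminal).

GOTO = { [E → b . b c] }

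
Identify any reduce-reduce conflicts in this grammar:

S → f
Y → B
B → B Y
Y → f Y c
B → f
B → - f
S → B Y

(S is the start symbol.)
Augment with S' → S and build the canonical LR(0) collection (I0 = CLOSURE({[S' → . S]}), then GOTO on every symbol after a dot until no new states appear). It has 12 states:
  I0: { [B → . - f], [B → . B Y], [B → . f], [S → . B Y], [S → . f], [S' → . S] }  — shift
  I1: { [B → - . f] }  — shift
  I2: { [B → . - f], [B → . B Y], [B → . f], [B → B . Y], [S → B . Y], [Y → . B], [Y → . f Y c] }  — shift
  I3: { [S' → S .] }  — accept
  I4: { [B → f .], [S → f .] }  — 2 reduces
  I5: { [B → . - f], [B → . B Y], [B → . f], [B → B . Y], [Y → . B], [Y → . f Y c], [Y → B .] }  — shift, reduce
  I6: { [B → B Y .], [S → B Y .] }  — 2 reduces
  I7: { [B → . - f], [B → . B Y], [B → . f], [B → f .], [Y → . B], [Y → . f Y c], [Y → f . Y c] }  — shift, reduce
  I8: { [Y → f Y . c] }  — shift
  I9: { [Y → f Y c .] }  — reduce
  I10: { [B → B Y .] }  — reduce
  I11: { [B → - f .] }  — reduce

I4 contains complete items [B → f .], [S → f .] — reduce-reduce conflict.
I6 contains complete items [B → B Y .], [S → B Y .] — reduce-reduce conflict.

Answer: Yes — I4: [B → f .] vs [S → f .]; I6: [B → B Y .] vs [S → B Y .]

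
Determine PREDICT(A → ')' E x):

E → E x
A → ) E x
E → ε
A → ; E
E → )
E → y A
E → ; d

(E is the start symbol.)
PREDICT(A → ')' E x) = (FIRST(RHS) \ {ε}) ∪ (FOLLOW(A) if ε ∈ FIRST(RHS), i.e. RHS ⇒* ε)
FIRST(')' E x) = { ')' }
ε ∉ FIRST(')' E x), so FOLLOW(A) is not added.
PREDICT(A → ')' E x) = { ')' }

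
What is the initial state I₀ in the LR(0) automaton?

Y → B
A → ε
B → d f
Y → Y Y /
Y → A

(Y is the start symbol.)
First, augment the grammar with Y' → Y
I₀ = CLOSURE({ [Y' → . Y] }):
  [Y' → . Y] has the dot before Y: add [Y → . B], [Y → . Y Y /], [Y → . A]
  [Y → . B] has the dot before B: add [B → . d f]
  [Y → . A] has the dot before A: add [A → .]
No further items can be added.

I₀ = { [A → .], [B → . d f], [Y → . A], [Y → . B], [Y → . Y Y /], [Y' → . Y] }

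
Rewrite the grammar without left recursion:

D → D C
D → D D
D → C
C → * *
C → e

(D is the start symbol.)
D is directly left-recursive. The standard transformation for
  A → A α₁ | ... | A α_m | β₁ | ... | β_n
is
  A  → β₁ A' | ... | β_n A'
  A' → α₁ A' | ... | α_m A' | ε

D → C becomes D → C D'
D → D C becomes D' → C D'
D → D D becomes D' → D D'
Add D' → ε

Productions for other non-terminals are unchanged:
  C → * *
  C → e

Resulting grammar:
D → C D'
D' → C D'
D' → D D'
D' → ε
C → * *
C → e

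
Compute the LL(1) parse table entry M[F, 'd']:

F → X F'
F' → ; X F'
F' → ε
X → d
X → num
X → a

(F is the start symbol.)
F → X F'

To find M[F, 'd'], we find productions for F where 'd' is in the predict set (PREDICT(N → α) = (FIRST(α) \ {ε}) ∪ (FOLLOW(N) if α ⇒* ε)).

Relevant sets:
  FIRST(X) = { 'a', 'd', 'num' }

F → X F': PREDICT = { 'a', 'd', 'num' }
  'd' is in predict set, so this production goes in M[F, 'd']

M[F, 'd'] = F → X F'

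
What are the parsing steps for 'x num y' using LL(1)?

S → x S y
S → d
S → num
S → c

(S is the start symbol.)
LL(1) parsing maintains a stack (initially the start symbol over $) and the input. At each step: if the stack top is a terminal, match it against the current input token; if it is a non-terminal N, replace it with the RHS of M[N, lookahead] (the unique production whose predict set contains the lookahead).

Stack is shown with the top on the left.

Stack    Input      Action
--------------------------
S $      x num y $  output S → x S y
x S y $  x num y $  match 'x'
S y $    num y $    output S → num
num y $  num y $    match 'num'
y $      y $        match 'y'
$        $          accept

The string is accepted.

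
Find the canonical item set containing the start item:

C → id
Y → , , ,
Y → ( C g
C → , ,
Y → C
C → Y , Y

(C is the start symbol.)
{ [C → . , ,], [C → . Y , Y], [C → . id], [C' → . C], [Y → . ( C g], [Y → . , , ,], [Y → . C] }

First, augment the grammar with C' → C
I₀ = CLOSURE({ [C' → . C] }):
  [C' → . C] has the dot before C: add [C → . id], [C → . , ,], [C → . Y , Y]
  [C → . Y , Y] has the dot before Y: add [Y → . , , ,], [Y → . ( C g], [Y → . C]
No further items can be added.

I₀ = { [C → . , ,], [C → . Y , Y], [C → . id], [C' → . C], [Y → . ( C g], [Y → . , , ,], [Y → . C] }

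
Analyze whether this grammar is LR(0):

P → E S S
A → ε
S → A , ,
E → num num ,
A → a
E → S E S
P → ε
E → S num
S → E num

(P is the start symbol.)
No. Shift-reduce conflict between [A → .] and [A → . a]

A grammar is LR(0) if no state in the canonical LR(0) collection has:
  - both a shift item (dot before a terminal) and a complete item (shift-reduce conflict), or
  - two or more complete items (reduce-reduce conflict; the accept item [P' → P .] counts as a complete item here).

Augment with P' → P and build the canonical LR(0) collection (I0 = CLOSURE({[P' → . P]}), then GOTO on every symbol after a dot until no new states appear). It has 19 states:
  I0: { [A → . a], [A → .], [E → . S E S], [E → . S num], [E → . num num ,], [P → . E S S], [P → .], [P' → . P], [S → . A , ,], [S → . E num] }  — shift, 2 reduces
  I1: { [S → A . , ,] }  — shift
  I2: { [A → . a], [A → .], [E → . S E S], [E → . S num], [E → . num num ,], [P → E . S S], [S → . A , ,], [S → . E num], [S → E . num] }  — shift, reduce
  I3: { [P' → P .] }  — accept
  I4: { [A → . a], [A → .], [E → . S E S], [E → . S num], [E → . num num ,], [E → S . E S], [E → S . num], [S → . A , ,], [S → . E num] }  — shift, reduce
  I5: { [A → a .] }  — reduce
  I6: { [E → num . num ,] }  — shift
  I7: { [E → num num . ,] }  — shift
  I8: { [E → num num , .] }  — reduce
  I9: { [A → . a], [A → .], [E → . S E S], [E → . S num], [E → . num num ,], [E → S E . S], [S → . A , ,], [S → . E num], [S → E . num] }  — shift, reduce
  I10: { [E → S num .], [E → num . num ,] }  — shift, reduce
  I11: { [S → E . num] }  — shift
  I12: { [A → . a], [A → .], [E → . S E S], [E → . S num], [E → . num num ,], [E → S . E S], [E → S . num], [E → S E S .], [S → . A , ,], [S → . E num] }  — shift, 2 reduces
  I13: { [E → num . num ,], [S → E num .] }  — shift, reduce
  I14: { [S → E num .] }  — reduce
  I15: { [A → . a], [A → .], [E → . S E S], [E → . S num], [E → . num num ,], [E → S . E S], [E → S . num], [P → E S . S], [S → . A , ,], [S → . E num] }  — shift, reduce
  I16: { [A → . a], [A → .], [E → . S E S], [E → . S num], [E → . num num ,], [E → S . E S], [E → S . num], [P → E S S .], [S → . A , ,], [S → . E num] }  — shift, 2 reduces
  I17: { [S → A , . ,] }  — shift
  I18: { [S → A , , .] }  — reduce

Conflict in state I0:
  Shift-reduce conflict between [A → .] and [A → . a]
So the grammar is NOT LR(0).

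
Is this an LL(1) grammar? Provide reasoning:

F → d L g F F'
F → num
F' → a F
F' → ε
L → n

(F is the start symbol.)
No. Predict set conflict for F': { 'a' }

A grammar is LL(1) if for each non-terminal N with multiple productions, the predict sets of those productions are pairwise disjoint, where PREDICT(N → α) = (FIRST(α) \ {ε}) ∪ (FOLLOW(N) if α ⇒* ε).

Relevant sets:
  FOLLOW(F') = { $, 'a' }

For F:
  PREDICT(F → d L g F F') = { 'd' }
  PREDICT(F → num) = { 'num' }
For F':
  PREDICT(F' → a F) = { 'a' }
  PREDICT(F' → ε) = { $, 'a' }
L has a single production, so nothing to check there.

Conflict found: Predict set conflict for F': { 'a' }
The grammar is NOT LL(1).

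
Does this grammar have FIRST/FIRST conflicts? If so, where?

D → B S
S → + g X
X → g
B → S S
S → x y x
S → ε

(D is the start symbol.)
No FIRST/FIRST conflicts.

Productions for S:
  S → + g X: FIRST = { '+' }
  S → x y x: FIRST = { 'x' }
  S → ε: FIRST = { ε }
D, X, B have only one production, so no FIRST/FIRST conflict is possible there.

All alternatives of each non-terminal have pairwise disjoint FIRST sets.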